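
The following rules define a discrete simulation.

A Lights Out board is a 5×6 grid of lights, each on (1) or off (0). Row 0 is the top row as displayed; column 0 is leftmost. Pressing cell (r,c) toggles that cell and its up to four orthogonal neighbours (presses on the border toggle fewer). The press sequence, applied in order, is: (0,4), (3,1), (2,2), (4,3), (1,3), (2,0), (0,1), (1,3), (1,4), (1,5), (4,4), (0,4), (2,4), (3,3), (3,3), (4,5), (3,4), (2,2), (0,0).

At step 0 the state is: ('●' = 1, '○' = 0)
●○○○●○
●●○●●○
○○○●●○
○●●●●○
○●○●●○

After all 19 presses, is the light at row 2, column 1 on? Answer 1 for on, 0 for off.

k=0  ●○○○●○
●●○●●○
○○○●●○
○●●●●○
○●○●●○
k=1  ●○○●○●
●●○●○○
○○○●●○
○●●●●○
○●○●●○
k=2  ●○○●○●
●●○●○○
○●○●●○
●○○●●○
○○○●●○
k=3  ●○○●○●
●●●●○○
○○●○●○
●○●●●○
○○○●●○
k=4  ●○○●○●
●●●●○○
○○●○●○
●○●○●○
○○●○○○
k=5  ●○○○○●
●●○○●○
○○●●●○
●○●○●○
○○●○○○
k=6  ●○○○○●
○●○○●○
●●●●●○
○○●○●○
○○●○○○
k=7  ○●●○○●
○○○○●○
●●●●●○
○○●○●○
○○●○○○
k=8  ○●●●○●
○○●●○○
●●●○●○
○○●○●○
○○●○○○
k=9  ○●●●●●
○○●○●●
●●●○○○
○○●○●○
○○●○○○
k=10  ○●●●●○
○○●○○○
●●●○○●
○○●○●○
○○●○○○
k=11  ○●●●●○
○○●○○○
●●●○○●
○○●○○○
○○●●●●
k=12  ○●●○○●
○○●○●○
●●●○○●
○○●○○○
○○●●●●
k=13  ○●●○○●
○○●○○○
●●●●●○
○○●○●○
○○●●●●
k=14  ○●●○○●
○○●○○○
●●●○●○
○○○●○○
○○●○●●
k=15  ○●●○○●
○○●○○○
●●●●●○
○○●○●○
○○●●●●
k=16  ○●●○○●
○○●○○○
●●●●●○
○○●○●●
○○●●○○
k=17  ○●●○○●
○○●○○○
●●●●○○
○○●●○○
○○●●●○
k=18  ○●●○○●
○○○○○○
●○○○○○
○○○●○○
○○●●●○
k=19  ●○●○○●
●○○○○○
●○○○○○
○○○●○○
○○●●●○

0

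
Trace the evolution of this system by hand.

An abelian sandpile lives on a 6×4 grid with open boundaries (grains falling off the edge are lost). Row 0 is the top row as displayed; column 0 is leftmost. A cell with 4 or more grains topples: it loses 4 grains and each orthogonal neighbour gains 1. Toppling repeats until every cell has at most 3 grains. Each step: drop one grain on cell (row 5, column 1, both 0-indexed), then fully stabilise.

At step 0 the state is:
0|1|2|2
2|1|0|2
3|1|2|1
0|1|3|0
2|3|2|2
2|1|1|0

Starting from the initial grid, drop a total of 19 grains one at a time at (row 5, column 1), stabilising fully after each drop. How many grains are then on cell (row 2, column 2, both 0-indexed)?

3

[0] 0|1|2|2
2|1|0|2
3|1|2|1
0|1|3|0
2|3|2|2
2|1|1|0
[1] 0|1|2|2
2|1|0|2
3|1|2|1
0|1|3|0
2|3|2|2
2|2|1|0
[2] 0|1|2|2
2|1|0|2
3|1|2|1
0|1|3|0
2|3|2|2
2|3|1|0
[3] 0|1|2|2
2|1|0|2
3|1|2|1
0|2|3|0
3|0|3|2
3|1|2|0
[4] 0|1|2|2
2|1|0|2
3|1|2|1
0|2|3|0
3|0|3|2
3|2|2|0
[5] 0|1|2|2
2|1|0|2
3|1|2|1
0|2|3|0
3|0|3|2
3|3|2|0
[6] 0|1|2|2
2|1|0|2
3|1|2|1
1|2|3|0
0|2|3|2
1|1|3|0
[7] 0|1|2|2
2|1|0|2
3|1|2|1
1|2|3|0
0|2|3|2
1|2|3|0
[8] 0|1|2|2
2|1|0|2
3|1|2|1
1|2|3|0
0|2|3|2
1|3|3|0
[9] 0|1|2|2
2|1|0|2
3|2|3|1
2|0|1|1
1|1|2|3
2|2|1|1
[10] 0|1|2|2
2|1|0|2
3|2|3|1
2|0|1|1
1|1|2|3
2|3|1|1
[11] 0|1|2|2
2|1|0|2
3|2|3|1
2|0|1|1
1|2|2|3
3|0|2|1
[12] 0|1|2|2
2|1|0|2
3|2|3|1
2|0|1|1
1|2|2|3
3|1|2|1
[13] 0|1|2|2
2|1|0|2
3|2|3|1
2|0|1|1
1|2|2|3
3|2|2|1
[14] 0|1|2|2
2|1|0|2
3|2|3|1
2|0|1|1
1|2|2|3
3|3|2|1
[15] 0|1|2|2
2|1|0|2
3|2|3|1
2|0|1|1
2|3|2|3
0|1|3|1
[16] 0|1|2|2
2|1|0|2
3|2|3|1
2|0|1|1
2|3|2|3
0|2|3|1
[17] 0|1|2|2
2|1|0|2
3|2|3|1
2|0|1|1
2|3|2|3
0|3|3|1
[18] 0|1|2|2
2|1|0|2
3|2|3|1
2|1|2|2
3|1|1|0
1|2|1|3
[19] 0|1|2|2
2|1|0|2
3|2|3|1
2|1|2|2
3|1|1|0
1|3|1|3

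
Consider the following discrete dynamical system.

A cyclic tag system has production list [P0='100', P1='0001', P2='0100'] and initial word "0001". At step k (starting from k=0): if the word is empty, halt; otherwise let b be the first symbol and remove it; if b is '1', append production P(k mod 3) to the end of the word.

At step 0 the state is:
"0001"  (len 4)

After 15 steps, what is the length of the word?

t=0: "0001"  (len 4)
t=1: "001"  (len 3)
t=2: "01"  (len 2)
t=3: "1"  (len 1)
t=4: "100"  (len 3)
t=5: "000001"  (len 6)
t=6: "00001"  (len 5)
t=7: "0001"  (len 4)
t=8: "001"  (len 3)
t=9: "01"  (len 2)
t=10: "1"  (len 1)
t=11: "0001"  (len 4)
t=12: "001"  (len 3)
t=13: "01"  (len 2)
t=14: "1"  (len 1)
t=15: "0100"  (len 4)

4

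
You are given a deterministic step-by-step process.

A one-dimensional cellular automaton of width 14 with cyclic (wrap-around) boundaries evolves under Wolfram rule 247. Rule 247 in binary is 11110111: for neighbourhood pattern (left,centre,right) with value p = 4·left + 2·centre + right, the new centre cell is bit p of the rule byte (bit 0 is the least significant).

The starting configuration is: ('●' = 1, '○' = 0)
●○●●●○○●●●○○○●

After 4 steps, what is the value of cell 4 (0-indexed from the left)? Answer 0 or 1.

1

step 0: ●○●●●○○●●●○○○●
step 1: ●●○●●●●○●●●●●○
step 2: ○●●○●●●●○●●●●●
step 3: ●○●●○●●●●○●●●●
step 4: ●●○●●○●●●●○●●●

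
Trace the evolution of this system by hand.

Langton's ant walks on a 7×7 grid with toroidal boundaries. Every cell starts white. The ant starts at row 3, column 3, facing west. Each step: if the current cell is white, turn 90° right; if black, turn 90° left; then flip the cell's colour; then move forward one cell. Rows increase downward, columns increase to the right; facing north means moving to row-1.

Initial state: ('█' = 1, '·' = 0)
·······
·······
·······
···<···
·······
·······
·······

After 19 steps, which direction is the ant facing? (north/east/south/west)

k=0  ·······
·······
·······
···<···
·······
·······
·······
k=1  ·······
·······
···^···
···█···
·······
·······
·······
k=2  ·······
·······
···█>··
···█···
·······
·······
·······
k=3  ·······
·······
···██··
···█v··
·······
·······
·······
k=4  ·······
·······
···██··
···<█··
·······
·······
·······
k=5  ·······
·······
···██··
····█··
···v···
·······
·······
k=6  ·······
·······
···██··
····█··
··<█···
·······
·······
k=7  ·······
·······
···██··
··^·█··
··██···
·······
·······
k=8  ·······
·······
···██··
··█>█··
··██···
·······
·······
k=9  ·······
·······
···██··
··███··
··█v···
·······
·······
k=10  ·······
·······
···██··
··███··
··█·>··
·······
·······
k=11  ·······
·······
···██··
··███··
··█·█··
····v··
·······
k=12  ·······
·······
···██··
··███··
··█·█··
···<█··
·······
k=13  ·······
·······
···██··
··███··
··█^█··
···██··
·······
k=14  ·······
·······
···██··
··███··
··██>··
···██··
·······
k=15  ·······
·······
···██··
··██^··
··██···
···██··
·······
k=16  ·······
·······
···██··
··█<···
··██···
···██··
·······
k=17  ·······
·······
···██··
··█····
··█v···
···██··
·······
k=18  ·······
·······
···██··
··█····
··█·>··
···██··
·······
k=19  ·······
·······
···██··
··█····
··█·█··
···█v··
·······

south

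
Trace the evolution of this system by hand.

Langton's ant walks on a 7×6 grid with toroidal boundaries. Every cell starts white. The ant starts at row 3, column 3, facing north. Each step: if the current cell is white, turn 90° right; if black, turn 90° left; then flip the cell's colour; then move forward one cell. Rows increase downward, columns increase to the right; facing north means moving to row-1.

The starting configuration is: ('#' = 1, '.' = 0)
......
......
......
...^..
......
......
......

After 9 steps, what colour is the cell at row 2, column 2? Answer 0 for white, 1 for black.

t=0: ......
......
......
...^..
......
......
......
t=1: ......
......
......
...#>.
......
......
......
t=2: ......
......
......
...##.
....v.
......
......
t=3: ......
......
......
...##.
...<#.
......
......
t=4: ......
......
......
...^#.
...##.
......
......
t=5: ......
......
......
..<.#.
...##.
......
......
t=6: ......
......
..^...
..#.#.
...##.
......
......
t=7: ......
......
..#>..
..#.#.
...##.
......
......
t=8: ......
......
..##..
..#v#.
...##.
......
......
t=9: ......
......
..##..
..<##.
...##.
......
......

1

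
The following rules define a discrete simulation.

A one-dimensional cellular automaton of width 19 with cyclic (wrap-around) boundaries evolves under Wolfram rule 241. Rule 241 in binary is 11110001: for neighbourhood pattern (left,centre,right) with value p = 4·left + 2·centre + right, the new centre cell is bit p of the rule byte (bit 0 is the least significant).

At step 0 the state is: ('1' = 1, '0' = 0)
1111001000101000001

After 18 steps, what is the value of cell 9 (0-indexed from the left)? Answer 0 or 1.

1

gen 0: 1111001000101000001
gen 1: 1111100110010111100
gen 2: 0111110011001011110
gen 3: 0011111001100101111
gen 4: 1001111100110010111
gen 5: 1100111110011001011
gen 6: 1110011111001100101
gen 7: 1111001111100110010
gen 8: 0111100111110011001
gen 9: 1011110011111001100
gen 10: 0101111001111100110
gen 11: 0010111100111110011
gen 12: 1001011110011111001
gen 13: 1100101111001111100
gen 14: 0110010111100111110
gen 15: 0011001011110011111
gen 16: 1001100101111001111
gen 17: 1100110010111100111
gen 18: 1110011001011110011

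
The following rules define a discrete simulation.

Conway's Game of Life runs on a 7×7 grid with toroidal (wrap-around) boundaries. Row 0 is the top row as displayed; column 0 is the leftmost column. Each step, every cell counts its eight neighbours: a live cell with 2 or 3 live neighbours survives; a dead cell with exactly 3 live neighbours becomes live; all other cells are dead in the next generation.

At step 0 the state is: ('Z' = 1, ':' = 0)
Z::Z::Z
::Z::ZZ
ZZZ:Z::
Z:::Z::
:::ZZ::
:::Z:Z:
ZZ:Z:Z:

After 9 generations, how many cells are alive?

14

gen 0: Z::Z::Z
::Z::ZZ
ZZZ:Z::
Z:::Z::
:::ZZ::
:::Z:Z:
ZZ:Z:Z:
gen 1: :::Z:::
::Z:ZZ:
Z:Z:Z::
Z:Z:ZZ:
:::Z:Z:
:::Z:ZZ
ZZ:Z:Z:
gen 2: :Z:Z:ZZ
:ZZ:ZZ:
::Z::::
::Z::Z:
::ZZ:::
Z::Z:Z:
Z::Z:Z:
gen 3: :Z:Z:::
ZZ::ZZZ
::Z:ZZ:
:ZZ::::
:ZZZ::Z
:Z:Z:::
ZZ:Z:Z:
gen 4: :::Z:::
ZZ::::Z
::Z:Z::
Z:::ZZ:
:::Z:::
:::Z::Z
ZZ:Z:::
gen 5: ::::::Z
ZZZZ:::
:::ZZ::
::::ZZ:
:::Z:ZZ
Z::ZZ::
Z::ZZ::
gen 6: ::::Z:Z
ZZZZZ::
:Z:::Z:
::::::Z
:::Z::Z
Z:Z::::
Z::ZZZZ
gen 7: :::::::
ZZZZZ:Z
:Z:ZZZZ
Z::::ZZ
Z:::::Z
ZZZ::::
ZZ:ZZ::
gen 8: :::::ZZ
:Z::::Z
:::::::
:Z:::::
:::::Z:
::ZZ:::
Z::Z:::
gen 9: :::::ZZ
Z::::ZZ
Z::::::
:::::::
::Z::::
::ZZZ::
::ZZZ:Z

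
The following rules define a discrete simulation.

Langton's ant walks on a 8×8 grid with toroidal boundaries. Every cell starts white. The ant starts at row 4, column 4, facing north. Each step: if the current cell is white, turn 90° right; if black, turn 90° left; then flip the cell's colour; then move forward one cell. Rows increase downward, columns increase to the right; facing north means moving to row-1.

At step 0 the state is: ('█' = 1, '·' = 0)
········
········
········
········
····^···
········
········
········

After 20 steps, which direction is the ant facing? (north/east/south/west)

gen 0: ········
········
········
········
····^···
········
········
········
gen 1: ········
········
········
········
····█>··
········
········
········
gen 2: ········
········
········
········
····██··
·····v··
········
········
gen 3: ········
········
········
········
····██··
····<█··
········
········
gen 4: ········
········
········
········
····^█··
····██··
········
········
gen 5: ········
········
········
········
···<·█··
····██··
········
········
gen 6: ········
········
········
···^····
···█·█··
····██··
········
········
gen 7: ········
········
········
···█>···
···█·█··
····██··
········
········
gen 8: ········
········
········
···██···
···█v█··
····██··
········
········
gen 9: ········
········
········
···██···
···<██··
····██··
········
········
gen 10: ········
········
········
···██···
····██··
···v██··
········
········
gen 11: ········
········
········
···██···
····██··
··<███··
········
········
gen 12: ········
········
········
···██···
··^·██··
··████··
········
········
gen 13: ········
········
········
···██···
··█>██··
··████··
········
········
gen 14: ········
········
········
···██···
··████··
··█v██··
········
········
gen 15: ········
········
········
···██···
··████··
··█·>█··
········
········
gen 16: ········
········
········
···██···
··██^█··
··█··█··
········
········
gen 17: ········
········
········
···██···
··█<·█··
··█··█··
········
········
gen 18: ········
········
········
···██···
··█··█··
··█v·█··
········
········
gen 19: ········
········
········
···██···
··█··█··
··<█·█··
········
········
gen 20: ········
········
········
···██···
··█··█··
···█·█··
··v·····
········

south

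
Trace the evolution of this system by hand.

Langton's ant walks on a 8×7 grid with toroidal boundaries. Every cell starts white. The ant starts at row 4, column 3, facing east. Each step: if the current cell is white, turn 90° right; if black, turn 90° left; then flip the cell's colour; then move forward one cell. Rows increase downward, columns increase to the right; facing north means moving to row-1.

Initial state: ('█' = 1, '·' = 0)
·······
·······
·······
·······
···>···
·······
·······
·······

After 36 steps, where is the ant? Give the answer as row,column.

4,6

step 0: ·······
·······
·······
·······
···>···
·······
·······
·······
step 1: ·······
·······
·······
·······
···█···
···v···
·······
·······
step 2: ·······
·······
·······
·······
···█···
··<█···
·······
·······
step 3: ·······
·······
·······
·······
··^█···
··██···
·······
·······
step 4: ·······
·······
·······
·······
··█>···
··██···
·······
·······
step 5: ·······
·······
·······
···^···
··█····
··██···
·······
·······
step 6: ·······
·······
·······
···█>··
··█····
··██···
·······
·······
step 7: ·······
·······
·······
···██··
··█·v··
··██···
·······
·······
step 8: ·······
·······
·······
···██··
··█<█··
··██···
·······
·······
step 9: ·······
·······
·······
···^█··
··███··
··██···
·······
·······
step 10: ·······
·······
·······
··<·█··
··███··
··██···
·······
·······
step 11: ·······
·······
··^····
··█·█··
··███··
··██···
·······
·······
step 12: ·······
·······
··█>···
··█·█··
··███··
··██···
·······
·······
step 13: ·······
·······
··██···
··█v█··
··███··
··██···
·······
·······
step 14: ·······
·······
··██···
··<██··
··███··
··██···
·······
·······
step 15: ·······
·······
··██···
···██··
··v██··
··██···
·······
·······
step 16: ·······
·······
··██···
···██··
···>█··
··██···
·······
·······
step 17: ·······
·······
··██···
···^█··
····█··
··██···
·······
·······
step 18: ·······
·······
··██···
··<·█··
····█··
··██···
·······
·······
step 19: ·······
·······
··^█···
··█·█··
····█··
··██···
·······
·······
step 20: ·······
·······
·<·█···
··█·█··
····█··
··██···
·······
·······
step 21: ·······
·^·····
·█·█···
··█·█··
····█··
··██···
·······
·······
step 22: ·······
·█>····
·█·█···
··█·█··
····█··
··██···
·······
·······
step 23: ·······
·██····
·█v█···
··█·█··
····█··
··██···
·······
·······
step 24: ·······
·██····
·<██···
··█·█··
····█··
··██···
·······
·······
step 25: ·······
·██····
··██···
·v█·█··
····█··
··██···
·······
·······
step 26: ·······
·██····
··██···
<██·█··
····█··
··██···
·······
·······
step 27: ·······
·██····
^·██···
███·█··
····█··
··██···
·······
·······
step 28: ·······
·██····
█>██···
███·█··
····█··
··██···
·······
·······
step 29: ·······
·██····
████···
█v█·█··
····█··
··██···
·······
·······
step 30: ·······
·██····
████···
█·>·█··
····█··
··██···
·······
·······
step 31: ·······
·██····
██^█···
█···█··
····█··
··██···
·······
·······
step 32: ·······
·██····
█<·█···
█···█··
····█··
··██···
·······
·······
step 33: ·······
·██····
█··█···
█v··█··
····█··
··██···
·······
·······
step 34: ·······
·██····
█··█···
<█··█··
····█··
··██···
·······
·······
step 35: ·······
·██····
█··█···
·█··█··
v···█··
··██···
·······
·······
step 36: ·······
·██····
█··█···
·█··█··
█···█·<
··██···
·······
·······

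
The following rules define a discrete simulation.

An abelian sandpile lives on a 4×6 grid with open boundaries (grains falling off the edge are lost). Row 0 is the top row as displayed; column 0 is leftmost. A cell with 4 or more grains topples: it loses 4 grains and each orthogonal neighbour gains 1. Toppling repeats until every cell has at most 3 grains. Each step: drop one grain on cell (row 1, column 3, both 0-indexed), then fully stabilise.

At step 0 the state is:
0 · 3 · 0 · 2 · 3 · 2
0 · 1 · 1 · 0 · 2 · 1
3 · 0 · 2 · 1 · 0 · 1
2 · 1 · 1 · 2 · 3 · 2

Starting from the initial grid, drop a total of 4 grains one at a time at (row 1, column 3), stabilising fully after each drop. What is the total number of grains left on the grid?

37

k=0  0 · 3 · 0 · 2 · 3 · 2
0 · 1 · 1 · 0 · 2 · 1
3 · 0 · 2 · 1 · 0 · 1
2 · 1 · 1 · 2 · 3 · 2
k=1  0 · 3 · 0 · 2 · 3 · 2
0 · 1 · 1 · 1 · 2 · 1
3 · 0 · 2 · 1 · 0 · 1
2 · 1 · 1 · 2 · 3 · 2
k=2  0 · 3 · 0 · 2 · 3 · 2
0 · 1 · 1 · 2 · 2 · 1
3 · 0 · 2 · 1 · 0 · 1
2 · 1 · 1 · 2 · 3 · 2
k=3  0 · 3 · 0 · 2 · 3 · 2
0 · 1 · 1 · 3 · 2 · 1
3 · 0 · 2 · 1 · 0 · 1
2 · 1 · 1 · 2 · 3 · 2
k=4  0 · 3 · 0 · 3 · 3 · 2
0 · 1 · 2 · 0 · 3 · 1
3 · 0 · 2 · 2 · 0 · 1
2 · 1 · 1 · 2 · 3 · 2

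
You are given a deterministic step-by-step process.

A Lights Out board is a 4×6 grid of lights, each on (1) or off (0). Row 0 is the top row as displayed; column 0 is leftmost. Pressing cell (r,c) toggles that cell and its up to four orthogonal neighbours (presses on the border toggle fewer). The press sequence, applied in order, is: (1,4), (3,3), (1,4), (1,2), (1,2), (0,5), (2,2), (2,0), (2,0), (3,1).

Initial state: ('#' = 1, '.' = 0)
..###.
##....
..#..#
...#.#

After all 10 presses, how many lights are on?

gen 0: ..###.
##....
..#..#
...#.#
gen 1: ..##..
##.###
..#.##
...#.#
gen 2: ..##..
##.###
..####
..#.##
gen 3: ..###.
##....
..##.#
..#.##
gen 4: ...##.
#.##..
...#.#
..#.##
gen 5: ..###.
##....
..##.#
..#.##
gen 6: ..##.#
##...#
..##.#
..#.##
gen 7: ..##.#
###..#
.#...#
....##
gen 8: ..##.#
.##..#
#....#
#...##
gen 9: ..##.#
###..#
.#...#
....##
gen 10: ..##.#
###..#
.....#
###.##

13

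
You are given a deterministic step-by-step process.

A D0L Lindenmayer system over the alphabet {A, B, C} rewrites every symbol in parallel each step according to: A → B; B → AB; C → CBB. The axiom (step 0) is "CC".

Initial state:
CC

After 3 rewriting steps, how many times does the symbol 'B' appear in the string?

[0] CC
[1] CBBCBB
[2] CBBABABCBBABAB
[3] CBBABABBABBABCBBABABBABBAB

16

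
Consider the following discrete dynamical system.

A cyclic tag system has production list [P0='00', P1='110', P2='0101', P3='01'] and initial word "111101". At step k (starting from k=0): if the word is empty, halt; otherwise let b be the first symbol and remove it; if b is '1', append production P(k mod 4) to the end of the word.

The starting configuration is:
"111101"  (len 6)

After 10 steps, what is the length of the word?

[0] "111101"  (len 6)
[1] "1110100"  (len 7)
[2] "110100110"  (len 9)
[3] "101001100101"  (len 12)
[4] "0100110010101"  (len 13)
[5] "100110010101"  (len 12)
[6] "00110010101110"  (len 14)
[7] "0110010101110"  (len 13)
[8] "110010101110"  (len 12)
[9] "1001010111000"  (len 13)
[10] "001010111000110"  (len 15)

15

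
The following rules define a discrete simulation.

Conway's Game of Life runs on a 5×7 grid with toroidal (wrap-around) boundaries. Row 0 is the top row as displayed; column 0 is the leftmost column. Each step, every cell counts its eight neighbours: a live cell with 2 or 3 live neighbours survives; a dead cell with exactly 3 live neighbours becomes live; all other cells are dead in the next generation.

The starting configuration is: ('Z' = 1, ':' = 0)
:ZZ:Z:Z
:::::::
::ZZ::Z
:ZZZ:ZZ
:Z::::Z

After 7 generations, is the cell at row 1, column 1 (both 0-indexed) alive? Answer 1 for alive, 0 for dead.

1

[0] :ZZ:Z:Z
:::::::
::ZZ::Z
:ZZZ:ZZ
:Z::::Z
[1] :ZZ::Z:
ZZ:::Z:
ZZ:ZZZZ
:Z:ZZZZ
::::Z:Z
[2] :ZZ:ZZ:
:::Z:::
:::Z:::
:Z:::::
:Z::::Z
[3] ZZZZZZ:
:::Z:::
::Z::::
Z:Z::::
:Z:::Z:
[4] ZZ:Z:ZZ
:::::::
:ZZZ:::
::Z::::
:::::Z:
[5] Z:::ZZZ
:::ZZ:Z
:ZZZ:::
:ZZZ:::
ZZZ:ZZ:
[6] ::Z::::
:Z::::Z
ZZ:::::
:::::::
:::::::
[7] :::::::
:ZZ::::
ZZ:::::
:::::::
:::::::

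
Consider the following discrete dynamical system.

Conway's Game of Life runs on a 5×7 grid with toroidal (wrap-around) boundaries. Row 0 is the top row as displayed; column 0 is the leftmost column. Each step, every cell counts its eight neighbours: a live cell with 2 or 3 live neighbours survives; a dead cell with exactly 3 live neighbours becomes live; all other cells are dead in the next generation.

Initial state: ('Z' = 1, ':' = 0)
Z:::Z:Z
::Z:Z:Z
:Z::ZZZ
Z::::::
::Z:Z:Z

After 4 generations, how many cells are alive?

[0] Z:::Z:Z
::Z:Z:Z
:Z::ZZZ
Z::::::
::Z:Z:Z
[1] ZZ::Z:Z
:Z::Z::
:Z:ZZ:Z
ZZ:ZZ::
:Z:Z::Z
[2] :Z:ZZ:Z
:Z::Z:Z
:Z:::::
:Z::::Z
:::Z::Z
[3] :::ZZ:Z
:Z:ZZ::
:ZZ::Z:
::Z::::
:::ZZ:Z
[4] Z::::::
ZZ:::::
:Z::Z::
:ZZ:ZZ:
::Z:Z::

11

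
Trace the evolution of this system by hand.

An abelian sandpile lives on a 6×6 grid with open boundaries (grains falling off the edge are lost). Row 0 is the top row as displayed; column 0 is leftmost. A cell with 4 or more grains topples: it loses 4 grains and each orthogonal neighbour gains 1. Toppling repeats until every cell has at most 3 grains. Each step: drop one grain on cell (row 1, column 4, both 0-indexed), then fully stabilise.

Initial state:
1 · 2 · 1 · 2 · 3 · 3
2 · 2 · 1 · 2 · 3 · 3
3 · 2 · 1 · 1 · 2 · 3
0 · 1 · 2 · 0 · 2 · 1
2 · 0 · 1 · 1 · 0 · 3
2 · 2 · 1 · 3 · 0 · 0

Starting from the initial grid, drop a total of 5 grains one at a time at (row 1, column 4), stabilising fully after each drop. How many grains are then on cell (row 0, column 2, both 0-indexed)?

2

step 0: 1 · 2 · 1 · 2 · 3 · 3
2 · 2 · 1 · 2 · 3 · 3
3 · 2 · 1 · 1 · 2 · 3
0 · 1 · 2 · 0 · 2 · 1
2 · 0 · 1 · 1 · 0 · 3
2 · 2 · 1 · 3 · 0 · 0
step 1: 1 · 2 · 1 · 3 · 1 · 1
2 · 2 · 1 · 3 · 3 · 2
3 · 2 · 1 · 2 · 0 · 1
0 · 1 · 2 · 0 · 3 · 2
2 · 0 · 1 · 1 · 0 · 3
2 · 2 · 1 · 3 · 0 · 0
step 2: 1 · 2 · 2 · 0 · 3 · 1
2 · 2 · 2 · 1 · 1 · 3
3 · 2 · 1 · 3 · 1 · 1
0 · 1 · 2 · 0 · 3 · 2
2 · 0 · 1 · 1 · 0 · 3
2 · 2 · 1 · 3 · 0 · 0
step 3: 1 · 2 · 2 · 0 · 3 · 1
2 · 2 · 2 · 1 · 2 · 3
3 · 2 · 1 · 3 · 1 · 1
0 · 1 · 2 · 0 · 3 · 2
2 · 0 · 1 · 1 · 0 · 3
2 · 2 · 1 · 3 · 0 · 0
step 4: 1 · 2 · 2 · 0 · 3 · 1
2 · 2 · 2 · 1 · 3 · 3
3 · 2 · 1 · 3 · 1 · 1
0 · 1 · 2 · 0 · 3 · 2
2 · 0 · 1 · 1 · 0 · 3
2 · 2 · 1 · 3 · 0 · 0
step 5: 1 · 2 · 2 · 1 · 0 · 3
2 · 2 · 2 · 2 · 2 · 0
3 · 2 · 1 · 3 · 2 · 2
0 · 1 · 2 · 0 · 3 · 2
2 · 0 · 1 · 1 · 0 · 3
2 · 2 · 1 · 3 · 0 · 0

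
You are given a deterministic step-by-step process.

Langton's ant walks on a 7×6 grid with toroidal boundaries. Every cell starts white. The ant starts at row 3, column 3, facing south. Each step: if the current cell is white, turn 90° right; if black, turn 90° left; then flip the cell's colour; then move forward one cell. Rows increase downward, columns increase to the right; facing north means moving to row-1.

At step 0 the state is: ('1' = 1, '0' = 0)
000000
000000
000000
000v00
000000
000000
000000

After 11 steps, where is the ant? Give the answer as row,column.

2,5

step 0: 000000
000000
000000
000v00
000000
000000
000000
step 1: 000000
000000
000000
00<100
000000
000000
000000
step 2: 000000
000000
00^000
001100
000000
000000
000000
step 3: 000000
000000
001>00
001100
000000
000000
000000
step 4: 000000
000000
001100
001v00
000000
000000
000000
step 5: 000000
000000
001100
0010>0
000000
000000
000000
step 6: 000000
000000
001100
001010
0000v0
000000
000000
step 7: 000000
000000
001100
001010
000<10
000000
000000
step 8: 000000
000000
001100
001^10
000110
000000
000000
step 9: 000000
000000
001100
0011>0
000110
000000
000000
step 10: 000000
000000
0011^0
001100
000110
000000
000000
step 11: 000000
000000
00111>
001100
000110
000000
000000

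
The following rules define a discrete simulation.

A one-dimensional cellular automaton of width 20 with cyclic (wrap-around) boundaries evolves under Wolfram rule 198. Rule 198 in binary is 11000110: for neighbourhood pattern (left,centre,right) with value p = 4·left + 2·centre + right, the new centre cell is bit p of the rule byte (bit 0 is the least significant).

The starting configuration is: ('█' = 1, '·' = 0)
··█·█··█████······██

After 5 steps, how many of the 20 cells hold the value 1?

step 0: ··█·█··█████······██
step 1: ·██·█·█·████·····█·█
step 2: ··█·█·█··███····██·█
step 3: ·██·█·█·█·██···█·█·█
step 4: ··█·█·█·█··█··██·█·█
step 5: ·██·█·█·█·██·█·█·█·█

11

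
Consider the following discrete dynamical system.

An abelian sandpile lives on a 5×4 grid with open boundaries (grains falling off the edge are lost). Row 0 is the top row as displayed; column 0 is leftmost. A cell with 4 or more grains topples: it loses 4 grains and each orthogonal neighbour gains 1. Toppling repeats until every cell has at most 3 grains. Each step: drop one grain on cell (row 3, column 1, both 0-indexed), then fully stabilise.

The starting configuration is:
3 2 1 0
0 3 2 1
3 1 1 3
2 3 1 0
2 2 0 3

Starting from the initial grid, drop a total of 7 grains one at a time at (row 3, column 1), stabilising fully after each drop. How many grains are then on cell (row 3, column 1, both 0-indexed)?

2

[0] 3 2 1 0
0 3 2 1
3 1 1 3
2 3 1 0
2 2 0 3
[1] 3 2 1 0
0 3 2 1
3 2 1 3
3 0 2 0
2 3 0 3
[2] 3 2 1 0
0 3 2 1
3 2 1 3
3 1 2 0
2 3 0 3
[3] 3 2 1 0
0 3 2 1
3 2 1 3
3 2 2 0
2 3 0 3
[4] 3 2 1 0
0 3 2 1
3 2 1 3
3 3 2 0
2 3 0 3
[5] 3 3 1 0
2 0 3 1
1 1 2 3
2 3 3 0
0 1 1 3
[6] 3 3 1 0
2 0 3 1
1 2 3 3
3 1 0 1
0 2 2 3
[7] 3 3 1 0
2 0 3 1
1 2 3 3
3 2 0 1
0 2 2 3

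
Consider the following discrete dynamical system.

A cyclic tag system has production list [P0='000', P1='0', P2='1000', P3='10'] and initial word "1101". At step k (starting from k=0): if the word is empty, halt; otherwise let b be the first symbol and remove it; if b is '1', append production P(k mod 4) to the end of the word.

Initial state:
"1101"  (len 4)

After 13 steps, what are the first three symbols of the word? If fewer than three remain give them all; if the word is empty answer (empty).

0) "1101"  (len 4)
1) "101000"  (len 6)
2) "010000"  (len 6)
3) "10000"  (len 5)
4) "000010"  (len 6)
5) "00010"  (len 5)
6) "0010"  (len 4)
7) "010"  (len 3)
8) "10"  (len 2)
9) "0000"  (len 4)
10) "000"  (len 3)
11) "00"  (len 2)
12) "0"  (len 1)
13) (halted — word empty)

(empty)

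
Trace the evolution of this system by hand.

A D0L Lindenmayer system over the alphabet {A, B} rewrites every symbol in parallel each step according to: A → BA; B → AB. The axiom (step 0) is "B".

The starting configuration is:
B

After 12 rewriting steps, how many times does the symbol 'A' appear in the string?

2048

step 0: B
step 1: AB
step 2: BAAB
step 3: ABBABAAB
step 4: BAABABBAABBABAAB
step 5: ABBABAABBAABABBABAABABBAABBABAAB
step 6: BAABABBAABBABAABABBABAABBAABABBAABBABAABBAABABBABAABABBAABBABAAB
step 7: ABBABAABBAABABBABAABABBAABBABAABBAABABBAABBABAABABBABAABBA…BAABBABAABABBABAABBAABABBAABBABAABBAABABBABAABABBAABBABAAB  (len 128)
step 8: BAABABBAABBABAABABBABAABBAABABBAABBABAABBAABABBABAABABBAAB…BAABBABAABABBABAABBAABABBAABBABAABBAABABBABAABABBAABBABAAB  (len 256)
step 9: ABBABAABBAABABBABAABABBAABBABAABBAABABBAABBABAABABBABAABBA…BAABBABAABABBABAABBAABABBAABBABAABBAABABBABAABABBAABBABAAB  (len 512)
step 10: BAABABBAABBABAABABBABAABBAABABBAABBABAABBAABABBABAABABBAAB…BAABBABAABABBABAABBAABABBAABBABAABBAABABBABAABABBAABBABAAB  (len 1024)
step 11: ABBABAABBAABABBABAABABBAABBABAABBAABABBAABBABAABABBABAABBA…BAABBABAABABBABAABBAABABBAABBABAABBAABABBABAABABBAABBABAAB  (len 2048)
step 12: BAABABBAABBABAABABBABAABBAABABBAABBABAABBAABABBABAABABBAAB…BAABBABAABABBABAABBAABABBAABBABAABBAABABBABAABABBAABBABAAB  (len 4096)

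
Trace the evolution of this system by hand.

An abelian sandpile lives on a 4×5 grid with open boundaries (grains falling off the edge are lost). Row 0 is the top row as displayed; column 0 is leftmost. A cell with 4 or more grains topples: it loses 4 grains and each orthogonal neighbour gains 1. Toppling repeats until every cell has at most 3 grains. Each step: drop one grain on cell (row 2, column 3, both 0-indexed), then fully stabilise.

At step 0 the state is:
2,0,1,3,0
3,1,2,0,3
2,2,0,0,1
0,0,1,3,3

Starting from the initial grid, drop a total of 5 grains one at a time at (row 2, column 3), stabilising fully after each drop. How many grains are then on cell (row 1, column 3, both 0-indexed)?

1

k=0  2,0,1,3,0
3,1,2,0,3
2,2,0,0,1
0,0,1,3,3
k=1  2,0,1,3,0
3,1,2,0,3
2,2,0,1,1
0,0,1,3,3
k=2  2,0,1,3,0
3,1,2,0,3
2,2,0,2,1
0,0,1,3,3
k=3  2,0,1,3,0
3,1,2,0,3
2,2,0,3,1
0,0,1,3,3
k=4  2,0,1,3,0
3,1,2,1,3
2,2,1,1,3
0,0,2,1,0
k=5  2,0,1,3,0
3,1,2,1,3
2,2,1,2,3
0,0,2,1,0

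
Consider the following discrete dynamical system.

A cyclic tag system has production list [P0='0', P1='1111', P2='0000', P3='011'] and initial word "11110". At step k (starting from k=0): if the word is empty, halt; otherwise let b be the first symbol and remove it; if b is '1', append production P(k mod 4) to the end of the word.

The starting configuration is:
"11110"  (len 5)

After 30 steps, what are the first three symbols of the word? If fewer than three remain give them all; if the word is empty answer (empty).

0) "11110"  (len 5)
1) "11100"  (len 5)
2) "11001111"  (len 8)
3) "10011110000"  (len 11)
4) "0011110000011"  (len 13)
5) "011110000011"  (len 12)
6) "11110000011"  (len 11)
7) "11100000110000"  (len 14)
8) "1100000110000011"  (len 16)
9) "1000001100000110"  (len 16)
10) "0000011000001101111"  (len 19)
11) "000011000001101111"  (len 18)
12) "00011000001101111"  (len 17)
13) "0011000001101111"  (len 16)
14) "011000001101111"  (len 15)
15) "11000001101111"  (len 14)
16) "1000001101111011"  (len 16)
17) "0000011011110110"  (len 16)
18) "000011011110110"  (len 15)
19) "00011011110110"  (len 14)
20) "0011011110110"  (len 13)
21) "011011110110"  (len 12)
22) "11011110110"  (len 11)
23) "10111101100000"  (len 14)
24) "0111101100000011"  (len 16)
25) "111101100000011"  (len 15)
26) "111011000000111111"  (len 18)
27) "110110000001111110000"  (len 21)
28) "10110000001111110000011"  (len 23)
29) "01100000011111100000110"  (len 23)
30) "1100000011111100000110"  (len 22)

110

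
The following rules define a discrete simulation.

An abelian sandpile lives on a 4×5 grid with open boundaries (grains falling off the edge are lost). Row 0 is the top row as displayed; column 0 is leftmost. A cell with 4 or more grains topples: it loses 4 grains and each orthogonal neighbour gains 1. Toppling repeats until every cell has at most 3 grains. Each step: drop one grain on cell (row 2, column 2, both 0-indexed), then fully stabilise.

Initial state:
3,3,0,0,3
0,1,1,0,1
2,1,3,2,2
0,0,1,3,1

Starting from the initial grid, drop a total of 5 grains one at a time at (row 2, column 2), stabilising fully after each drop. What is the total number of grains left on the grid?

30

step 0: 3,3,0,0,3
0,1,1,0,1
2,1,3,2,2
0,0,1,3,1
step 1: 3,3,0,0,3
0,1,2,0,1
2,2,0,3,2
0,0,2,3,1
step 2: 3,3,0,0,3
0,1,2,0,1
2,2,1,3,2
0,0,2,3,1
step 3: 3,3,0,0,3
0,1,2,0,1
2,2,2,3,2
0,0,2,3,1
step 4: 3,3,0,0,3
0,1,2,0,1
2,2,3,3,2
0,0,2,3,1
step 5: 3,3,0,0,3
0,1,3,1,1
2,3,2,1,3
0,1,0,1,2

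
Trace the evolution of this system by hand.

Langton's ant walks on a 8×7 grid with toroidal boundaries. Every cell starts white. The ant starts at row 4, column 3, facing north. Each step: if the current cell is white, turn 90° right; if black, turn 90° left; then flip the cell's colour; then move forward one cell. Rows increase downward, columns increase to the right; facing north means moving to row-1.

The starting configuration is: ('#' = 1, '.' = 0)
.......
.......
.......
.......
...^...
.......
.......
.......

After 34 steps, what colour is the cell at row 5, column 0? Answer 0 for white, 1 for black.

1

gen 0: .......
.......
.......
.......
...^...
.......
.......
.......
gen 1: .......
.......
.......
.......
...#>..
.......
.......
.......
gen 2: .......
.......
.......
.......
...##..
....v..
.......
.......
gen 3: .......
.......
.......
.......
...##..
...<#..
.......
.......
gen 4: .......
.......
.......
.......
...^#..
...##..
.......
.......
gen 5: .......
.......
.......
.......
..<.#..
...##..
.......
.......
gen 6: .......
.......
.......
..^....
..#.#..
...##..
.......
.......
gen 7: .......
.......
.......
..#>...
..#.#..
...##..
.......
.......
gen 8: .......
.......
.......
..##...
..#v#..
...##..
.......
.......
gen 9: .......
.......
.......
..##...
..<##..
...##..
.......
.......
gen 10: .......
.......
.......
..##...
...##..
..v##..
.......
.......
gen 11: .......
.......
.......
..##...
...##..
.<###..
.......
.......
gen 12: .......
.......
.......
..##...
.^.##..
.####..
.......
.......
gen 13: .......
.......
.......
..##...
.#>##..
.####..
.......
.......
gen 14: .......
.......
.......
..##...
.####..
.#v##..
.......
.......
gen 15: .......
.......
.......
..##...
.####..
.#.>#..
.......
.......
gen 16: .......
.......
.......
..##...
.##^#..
.#..#..
.......
.......
gen 17: .......
.......
.......
..##...
.#<.#..
.#..#..
.......
.......
gen 18: .......
.......
.......
..##...
.#..#..
.#v.#..
.......
.......
gen 19: .......
.......
.......
..##...
.#..#..
.<#.#..
.......
.......
gen 20: .......
.......
.......
..##...
.#..#..
..#.#..
.v.....
.......
gen 21: .......
.......
.......
..##...
.#..#..
..#.#..
<#.....
.......
gen 22: .......
.......
.......
..##...
.#..#..
^.#.#..
##.....
.......
gen 23: .......
.......
.......
..##...
.#..#..
#>#.#..
##.....
.......
gen 24: .......
.......
.......
..##...
.#..#..
###.#..
#v.....
.......
gen 25: .......
.......
.......
..##...
.#..#..
###.#..
#.>....
.......
gen 26: .......
.......
.......
..##...
.#..#..
###.#..
#.#....
..v....
gen 27: .......
.......
.......
..##...
.#..#..
###.#..
#.#....
.<#....
gen 28: .......
.......
.......
..##...
.#..#..
###.#..
#^#....
.##....
gen 29: .......
.......
.......
..##...
.#..#..
###.#..
##>....
.##....
gen 30: .......
.......
.......
..##...
.#..#..
##^.#..
##.....
.##....
gen 31: .......
.......
.......
..##...
.#..#..
#<..#..
##.....
.##....
gen 32: .......
.......
.......
..##...
.#..#..
#...#..
#v.....
.##....
gen 33: .......
.......
.......
..##...
.#..#..
#...#..
#.>....
.##....
gen 34: .......
.......
.......
..##...
.#..#..
#...#..
#.#....
.#v....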